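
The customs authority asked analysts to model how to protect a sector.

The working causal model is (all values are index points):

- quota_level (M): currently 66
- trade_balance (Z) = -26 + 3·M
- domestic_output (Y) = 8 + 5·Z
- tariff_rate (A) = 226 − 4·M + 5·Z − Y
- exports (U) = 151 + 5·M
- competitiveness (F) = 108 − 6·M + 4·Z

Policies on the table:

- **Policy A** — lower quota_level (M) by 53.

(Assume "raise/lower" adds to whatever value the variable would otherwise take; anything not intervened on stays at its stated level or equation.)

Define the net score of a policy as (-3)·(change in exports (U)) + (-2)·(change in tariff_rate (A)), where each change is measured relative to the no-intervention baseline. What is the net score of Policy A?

371

Baseline:
  M = 66
  Z = -26 + 3·66 = 172
  Y = 8 + 5·172 = 868
  A = 226 − 4·66 + 5·172 − 868 = -46
  U = 151 + 5·66 = 481
Policy A (M − 53):
  M = 66 − 53 = 13
  Z = -26 + 3·13 = 13
  Y = 8 + 5·13 = 73
  A = 226 − 4·13 + 5·13 − 73 = 166
  U = 151 + 5·13 = 216
ΔU = 216 − 481 = -265; ΔA = 166 − (-46) = 212
Score = (-3)·(-265) + (-2)·212 = 371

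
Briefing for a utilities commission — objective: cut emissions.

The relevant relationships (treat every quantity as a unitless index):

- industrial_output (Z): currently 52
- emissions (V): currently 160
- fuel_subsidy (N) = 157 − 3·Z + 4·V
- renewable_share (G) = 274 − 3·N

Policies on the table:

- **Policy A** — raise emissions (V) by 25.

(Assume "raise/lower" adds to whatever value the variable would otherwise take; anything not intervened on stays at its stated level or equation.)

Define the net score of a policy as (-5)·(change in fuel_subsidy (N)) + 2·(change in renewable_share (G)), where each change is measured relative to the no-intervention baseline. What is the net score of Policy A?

-1100

Baseline:
  Z = 52
  V = 160
  N = 157 − 3·52 + 4·160 = 641
  G = 274 − 3·641 = -1649
Policy A (V + 25):
  Z = 52
  V = 160 + 25 = 185
  N = 157 − 3·52 + 4·185 = 741
  G = 274 − 3·741 = -1949
ΔN = 741 − 641 = 100; ΔG = -1949 − (-1649) = -300
Score = (-5)·100 + 2·(-300) = -1100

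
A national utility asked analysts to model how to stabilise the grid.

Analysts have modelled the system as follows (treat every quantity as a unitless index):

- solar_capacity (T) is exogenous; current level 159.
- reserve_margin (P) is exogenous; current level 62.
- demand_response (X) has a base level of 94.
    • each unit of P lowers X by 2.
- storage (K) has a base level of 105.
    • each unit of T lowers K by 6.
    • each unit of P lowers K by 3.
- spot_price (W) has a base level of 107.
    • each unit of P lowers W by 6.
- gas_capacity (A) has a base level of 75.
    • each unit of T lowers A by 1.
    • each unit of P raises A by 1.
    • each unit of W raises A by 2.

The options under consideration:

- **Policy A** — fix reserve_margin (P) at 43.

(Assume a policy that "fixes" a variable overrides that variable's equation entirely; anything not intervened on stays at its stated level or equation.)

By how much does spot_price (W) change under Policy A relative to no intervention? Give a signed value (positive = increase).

Baseline:
  P = 62
  W = 107 − 6·62 = -265
Policy A (P := 43):
  P = 43
  W = 107 − 6·43 = -151
Change in W: -151 − (-265) = 114

114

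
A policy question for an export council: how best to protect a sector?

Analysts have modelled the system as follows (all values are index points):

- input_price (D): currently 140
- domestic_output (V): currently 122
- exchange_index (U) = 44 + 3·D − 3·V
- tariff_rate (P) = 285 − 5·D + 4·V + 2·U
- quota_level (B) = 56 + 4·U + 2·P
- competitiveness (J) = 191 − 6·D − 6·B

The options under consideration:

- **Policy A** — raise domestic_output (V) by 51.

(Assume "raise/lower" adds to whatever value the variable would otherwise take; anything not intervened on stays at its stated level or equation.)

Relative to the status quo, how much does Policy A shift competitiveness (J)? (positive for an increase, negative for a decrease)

4896

Baseline:
  D = 140
  V = 122
  U = 44 + 3·140 − 3·122 = 98
  P = 285 − 5·140 + 4·122 + 2·98 = 269
  B = 56 + 4·98 + 2·269 = 986
  J = 191 − 6·140 − 6·986 = -6565
Policy A (V + 51):
  D = 140
  V = 122 + 51 = 173
  U = 44 + 3·140 − 3·173 = -55
  P = 285 − 5·140 + 4·173 + 2·(-55) = 167
  B = 56 + 4·(-55) + 2·167 = 170
  J = 191 − 6·140 − 6·170 = -1669
Change in J: -1669 − (-6565) = 4896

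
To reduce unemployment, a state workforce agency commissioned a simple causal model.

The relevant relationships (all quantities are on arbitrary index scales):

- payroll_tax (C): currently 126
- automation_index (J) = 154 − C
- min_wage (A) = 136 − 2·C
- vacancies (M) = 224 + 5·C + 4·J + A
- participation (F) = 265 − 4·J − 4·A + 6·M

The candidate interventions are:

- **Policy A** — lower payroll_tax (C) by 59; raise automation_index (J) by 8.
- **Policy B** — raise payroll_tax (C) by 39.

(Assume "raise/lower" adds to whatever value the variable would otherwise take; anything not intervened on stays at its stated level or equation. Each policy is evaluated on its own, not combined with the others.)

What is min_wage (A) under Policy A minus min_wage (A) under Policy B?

Policy A (C − 59, J + 8):
  C = 126 − 59 = 67
  A = 136 − 2·67 = 2
Policy B (C + 39):
  C = 126 + 39 = 165
  A = 136 − 2·165 = -194
A: 2 − (-194) = 196

196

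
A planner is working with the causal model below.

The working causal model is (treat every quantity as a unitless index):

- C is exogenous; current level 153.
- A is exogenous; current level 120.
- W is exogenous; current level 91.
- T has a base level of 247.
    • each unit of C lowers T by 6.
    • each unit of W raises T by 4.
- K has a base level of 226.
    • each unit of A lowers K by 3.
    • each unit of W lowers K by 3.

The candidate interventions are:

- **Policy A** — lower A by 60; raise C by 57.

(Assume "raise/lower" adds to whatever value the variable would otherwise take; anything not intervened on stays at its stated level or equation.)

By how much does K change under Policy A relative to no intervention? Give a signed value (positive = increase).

180

Baseline:
  A = 120
  W = 91
  K = 226 − 3·120 − 3·91 = -407
Policy A (A − 60, C + 57):
  A = 120 − 60 = 60
  W = 91
  K = 226 − 3·60 − 3·91 = -227
Change in K: -227 − (-407) = 180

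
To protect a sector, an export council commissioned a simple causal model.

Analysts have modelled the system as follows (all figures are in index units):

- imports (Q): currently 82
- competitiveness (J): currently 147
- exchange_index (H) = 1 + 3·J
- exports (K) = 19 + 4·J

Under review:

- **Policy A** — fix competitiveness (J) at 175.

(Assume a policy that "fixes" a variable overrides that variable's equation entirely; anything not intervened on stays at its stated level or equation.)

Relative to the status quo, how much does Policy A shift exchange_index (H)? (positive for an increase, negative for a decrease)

Baseline:
  J = 147
  H = 1 + 3·147 = 442
Policy A (J := 175):
  J = 175
  H = 1 + 3·175 = 526
Change in H: 526 − 442 = 84

84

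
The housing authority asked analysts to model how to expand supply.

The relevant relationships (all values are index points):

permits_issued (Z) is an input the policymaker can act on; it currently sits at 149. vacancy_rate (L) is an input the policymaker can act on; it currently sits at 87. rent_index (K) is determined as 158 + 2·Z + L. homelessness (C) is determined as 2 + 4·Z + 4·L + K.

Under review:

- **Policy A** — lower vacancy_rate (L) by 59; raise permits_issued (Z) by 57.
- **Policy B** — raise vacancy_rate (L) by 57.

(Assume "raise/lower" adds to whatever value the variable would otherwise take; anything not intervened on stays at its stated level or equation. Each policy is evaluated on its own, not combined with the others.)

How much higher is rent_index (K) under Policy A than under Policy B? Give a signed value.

Policy A (L − 59, Z + 57):
  Z = 149 + 57 = 206
  L = 87 − 59 = 28
  K = 158 + 2·206 + 28 = 598
Policy B (L + 57):
  Z = 149
  L = 87 + 57 = 144
  K = 158 + 2·149 + 144 = 600
K: 598 − 600 = -2

-2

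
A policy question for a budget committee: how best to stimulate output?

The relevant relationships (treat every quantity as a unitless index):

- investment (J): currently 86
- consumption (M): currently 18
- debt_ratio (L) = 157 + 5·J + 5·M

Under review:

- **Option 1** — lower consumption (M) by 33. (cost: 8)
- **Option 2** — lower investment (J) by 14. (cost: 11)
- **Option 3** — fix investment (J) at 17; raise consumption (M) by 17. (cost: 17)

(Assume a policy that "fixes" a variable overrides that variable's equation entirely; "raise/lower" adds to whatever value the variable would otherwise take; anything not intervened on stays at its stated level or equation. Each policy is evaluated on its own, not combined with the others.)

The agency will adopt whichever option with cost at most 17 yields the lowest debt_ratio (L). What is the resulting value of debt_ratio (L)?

Option 1 (M − 33):
  J = 86
  M = 18 − 33 = -15
  L = 157 + 5·86 + 5·(-15) = 512
Option 2 (J − 14):
  J = 86 − 14 = 72
  M = 18
  L = 157 + 5·72 + 5·18 = 607
Option 3 (J := 17, M + 17):
  J = 17
  M = 18 + 17 = 35
  L = 157 + 5·17 + 5·35 = 417
Comparing — Option 1: L=512, Option 2: L=607, Option 3: L=417. Lowest is 417 (Option 3).

417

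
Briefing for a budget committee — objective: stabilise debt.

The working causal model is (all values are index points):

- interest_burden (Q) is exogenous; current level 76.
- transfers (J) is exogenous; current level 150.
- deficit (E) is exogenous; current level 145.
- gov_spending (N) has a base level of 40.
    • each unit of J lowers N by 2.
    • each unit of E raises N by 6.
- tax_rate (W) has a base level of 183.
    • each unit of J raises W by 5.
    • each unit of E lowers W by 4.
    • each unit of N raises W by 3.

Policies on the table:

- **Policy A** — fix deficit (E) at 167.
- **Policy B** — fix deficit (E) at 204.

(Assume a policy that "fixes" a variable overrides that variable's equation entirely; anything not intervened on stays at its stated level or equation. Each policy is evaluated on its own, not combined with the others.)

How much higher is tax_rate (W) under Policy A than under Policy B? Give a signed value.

Policy A (E := 167):
  J = 150
  E = 167
  N = 40 − 2·150 + 6·167 = 742
  W = 183 + 5·150 − 4·167 + 3·742 = 2491
Policy B (E := 204):
  J = 150
  E = 204
  N = 40 − 2·150 + 6·204 = 964
  W = 183 + 5·150 − 4·204 + 3·964 = 3009
W: 2491 − 3009 = -518

-518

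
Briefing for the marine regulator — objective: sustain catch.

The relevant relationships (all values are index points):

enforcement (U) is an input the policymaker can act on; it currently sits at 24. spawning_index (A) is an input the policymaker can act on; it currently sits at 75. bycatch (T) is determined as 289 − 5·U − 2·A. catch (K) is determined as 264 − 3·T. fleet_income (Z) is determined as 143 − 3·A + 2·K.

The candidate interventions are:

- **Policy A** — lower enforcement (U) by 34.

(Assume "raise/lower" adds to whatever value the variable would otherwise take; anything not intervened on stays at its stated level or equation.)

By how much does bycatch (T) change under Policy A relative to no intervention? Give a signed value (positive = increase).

170

Baseline:
  U = 24
  A = 75
  T = 289 − 5·24 − 2·75 = 19
Policy A (U − 34):
  U = 24 − 34 = -10
  A = 75
  T = 289 − 5·(-10) − 2·75 = 189
Change in T: 189 − 19 = 170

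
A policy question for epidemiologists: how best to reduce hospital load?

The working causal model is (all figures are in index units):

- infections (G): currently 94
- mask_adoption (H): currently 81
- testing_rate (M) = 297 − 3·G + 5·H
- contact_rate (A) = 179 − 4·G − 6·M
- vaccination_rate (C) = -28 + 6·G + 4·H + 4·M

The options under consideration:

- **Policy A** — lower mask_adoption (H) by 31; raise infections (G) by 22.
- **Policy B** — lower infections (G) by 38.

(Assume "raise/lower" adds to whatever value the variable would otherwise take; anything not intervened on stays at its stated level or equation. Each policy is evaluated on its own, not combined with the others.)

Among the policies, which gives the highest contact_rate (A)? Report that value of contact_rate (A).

Policy A (H − 31, G + 22):
  G = 94 + 22 = 116
  H = 81 − 31 = 50
  M = 297 − 3·116 + 5·50 = 199
  A = 179 − 4·116 − 6·199 = -1479
Policy B (G − 38):
  G = 94 − 38 = 56
  H = 81
  M = 297 − 3·56 + 5·81 = 534
  A = 179 − 4·56 − 6·534 = -3249
Comparing — Policy A: A=-1479, Policy B: A=-3249. Highest is -1479 (Policy A).

-1479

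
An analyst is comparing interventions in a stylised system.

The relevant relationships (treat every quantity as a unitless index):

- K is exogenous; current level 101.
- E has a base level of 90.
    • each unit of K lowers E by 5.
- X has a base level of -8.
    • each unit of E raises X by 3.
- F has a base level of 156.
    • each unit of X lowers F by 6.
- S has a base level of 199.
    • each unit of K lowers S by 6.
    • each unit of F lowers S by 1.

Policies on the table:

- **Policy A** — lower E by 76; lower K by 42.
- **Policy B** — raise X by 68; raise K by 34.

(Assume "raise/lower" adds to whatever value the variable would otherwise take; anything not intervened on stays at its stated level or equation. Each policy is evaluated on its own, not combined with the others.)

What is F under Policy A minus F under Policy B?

Policy A (E − 76, K − 42):
  K = 101 − 42 = 59
  E = 90 − 5·59 (−76 from intervention) = -281
  X = -8 + 3·(-281) = -851
  F = 156 − 6·(-851) = 5262
Policy B (X + 68, K + 34):
  K = 101 + 34 = 135
  E = 90 − 5·135 = -585
  X = -8 + 3·(-585) (+68 from intervention) = -1695
  F = 156 − 6·(-1695) = 10326
F: 5262 − 10326 = -5064

-5064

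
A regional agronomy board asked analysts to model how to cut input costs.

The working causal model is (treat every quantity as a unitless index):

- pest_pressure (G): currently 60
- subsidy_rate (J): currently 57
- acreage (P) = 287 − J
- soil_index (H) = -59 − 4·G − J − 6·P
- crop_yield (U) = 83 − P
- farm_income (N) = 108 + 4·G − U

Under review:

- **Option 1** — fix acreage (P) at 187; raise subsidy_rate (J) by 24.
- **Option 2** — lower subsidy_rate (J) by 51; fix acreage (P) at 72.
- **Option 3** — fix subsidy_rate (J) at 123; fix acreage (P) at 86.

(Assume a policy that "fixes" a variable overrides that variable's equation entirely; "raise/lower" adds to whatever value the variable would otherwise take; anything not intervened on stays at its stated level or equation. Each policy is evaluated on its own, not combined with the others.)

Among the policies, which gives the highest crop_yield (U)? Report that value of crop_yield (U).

11

Option 1 (P := 187, J + 24):
  J = 57 + 24 = 81
  P = 187
  U = 83 − 187 = -104
Option 2 (J − 51, P := 72):
  J = 57 − 51 = 6
  P = 72
  U = 83 − 72 = 11
Option 3 (J := 123, P := 86):
  J = 123
  P = 86
  U = 83 − 86 = -3
Comparing — Option 1: U=-104, Option 2: U=11, Option 3: U=-3. Highest is 11 (Option 2).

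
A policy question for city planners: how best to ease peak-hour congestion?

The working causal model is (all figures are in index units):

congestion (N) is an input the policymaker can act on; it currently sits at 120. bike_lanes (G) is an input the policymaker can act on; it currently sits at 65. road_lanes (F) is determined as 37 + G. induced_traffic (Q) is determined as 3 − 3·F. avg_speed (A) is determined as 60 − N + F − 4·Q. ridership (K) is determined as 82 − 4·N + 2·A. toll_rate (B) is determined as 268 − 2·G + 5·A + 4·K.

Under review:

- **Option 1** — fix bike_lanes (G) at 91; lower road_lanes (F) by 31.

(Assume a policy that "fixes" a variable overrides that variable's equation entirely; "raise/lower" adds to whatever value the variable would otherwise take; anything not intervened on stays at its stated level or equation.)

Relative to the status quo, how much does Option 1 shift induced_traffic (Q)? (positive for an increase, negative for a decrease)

Baseline:
  G = 65
  F = 37 + 65 = 102
  Q = 3 − 3·102 = -303
Option 1 (G := 91, F − 31):
  G = 91
  F = 37 + 91 (−31 from intervention) = 97
  Q = 3 − 3·97 = -288
Change in Q: -288 − (-303) = 15

15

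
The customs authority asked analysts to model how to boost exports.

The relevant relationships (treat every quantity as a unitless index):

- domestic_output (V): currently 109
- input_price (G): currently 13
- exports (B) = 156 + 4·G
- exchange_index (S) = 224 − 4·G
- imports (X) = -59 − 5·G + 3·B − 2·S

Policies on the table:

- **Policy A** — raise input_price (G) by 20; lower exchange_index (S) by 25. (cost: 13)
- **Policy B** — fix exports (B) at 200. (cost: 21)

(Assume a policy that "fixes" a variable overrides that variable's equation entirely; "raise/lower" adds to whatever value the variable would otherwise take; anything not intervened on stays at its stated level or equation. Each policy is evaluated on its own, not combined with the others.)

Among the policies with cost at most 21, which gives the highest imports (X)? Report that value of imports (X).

506

Policy A (G + 20, S − 25):
  G = 13 + 20 = 33
  B = 156 + 4·33 = 288
  S = 224 − 4·33 (−25 from intervention) = 67
  X = -59 − 5·33 + 3·288 − 2·67 = 506
Policy B (B := 200):
  G = 13
  B = 200
  S = 224 − 4·13 = 172
  X = -59 − 5·13 + 3·200 − 2·172 = 132
Comparing — Policy A: X=506, Policy B: X=132. Highest is 506 (Policy A).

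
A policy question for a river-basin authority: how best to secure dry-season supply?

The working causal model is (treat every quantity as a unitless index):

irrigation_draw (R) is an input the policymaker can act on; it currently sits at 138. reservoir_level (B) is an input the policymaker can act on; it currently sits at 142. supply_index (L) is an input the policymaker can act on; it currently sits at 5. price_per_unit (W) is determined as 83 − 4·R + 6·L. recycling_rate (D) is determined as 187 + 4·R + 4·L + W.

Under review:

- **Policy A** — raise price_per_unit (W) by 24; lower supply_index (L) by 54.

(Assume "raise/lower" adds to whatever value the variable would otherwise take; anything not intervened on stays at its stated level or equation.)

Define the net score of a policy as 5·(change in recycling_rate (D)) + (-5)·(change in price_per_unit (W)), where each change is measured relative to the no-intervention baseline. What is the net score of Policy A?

Baseline:
  R = 138
  L = 5
  W = 83 − 4·138 + 6·5 = -439
  D = 187 + 4·138 + 4·5 + (-439) = 320
Policy A (W + 24, L − 54):
  R = 138
  L = 5 − 54 = -49
  W = 83 − 4·138 + 6·(-49) (+24 from intervention) = -739
  D = 187 + 4·138 + 4·(-49) + (-739) = -196
ΔD = -196 − 320 = -516; ΔW = -739 − (-439) = -300
Score = 5·(-516) + (-5)·(-300) = -1080

-1080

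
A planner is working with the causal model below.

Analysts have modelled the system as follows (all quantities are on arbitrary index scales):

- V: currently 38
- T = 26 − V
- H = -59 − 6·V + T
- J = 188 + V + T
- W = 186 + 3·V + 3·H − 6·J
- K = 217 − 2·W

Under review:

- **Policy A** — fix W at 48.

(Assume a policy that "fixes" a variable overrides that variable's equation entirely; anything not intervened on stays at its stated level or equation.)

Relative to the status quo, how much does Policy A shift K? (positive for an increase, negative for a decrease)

Baseline:
  V = 38
  T = 26 − 38 = -12
  H = -59 − 6·38 + (-12) = -299
  J = 188 + 38 + (-12) = 214
  W = 186 + 3·38 + 3·(-299) − 6·214 = -1881
  K = 217 − 2·(-1881) = 3979
Policy A (W := 48):
  V = 38
  T = 26 − 38 = -12
  H = -59 − 6·38 + (-12) = -299
  J = 188 + 38 + (-12) = 214
  W = 48
  K = 217 − 2·48 = 121
Change in K: 121 − 3979 = -3858

-3858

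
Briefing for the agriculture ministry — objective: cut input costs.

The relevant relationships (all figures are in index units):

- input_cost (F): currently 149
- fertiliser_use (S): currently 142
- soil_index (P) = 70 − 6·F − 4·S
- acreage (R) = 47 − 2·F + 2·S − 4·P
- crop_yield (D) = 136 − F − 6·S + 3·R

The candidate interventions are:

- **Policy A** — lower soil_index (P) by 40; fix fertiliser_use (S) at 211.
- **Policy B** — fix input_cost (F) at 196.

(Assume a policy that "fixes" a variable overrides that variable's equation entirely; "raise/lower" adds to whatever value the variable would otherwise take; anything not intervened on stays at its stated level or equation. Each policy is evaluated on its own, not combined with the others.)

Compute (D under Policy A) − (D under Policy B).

737

Policy A (P − 40, S := 211):
  F = 149
  S = 211
  P = 70 − 6·149 − 4·211 (−40 from intervention) = -1708
  R = 47 − 2·149 + 2·211 − 4·(-1708) = 7003
  D = 136 − 149 − 6·211 + 3·7003 = 19730
Policy B (F := 196):
  F = 196
  S = 142
  P = 70 − 6·196 − 4·142 = -1674
  R = 47 − 2·196 + 2·142 − 4·(-1674) = 6635
  D = 136 − 196 − 6·142 + 3·6635 = 18993
D: 19730 − 18993 = 737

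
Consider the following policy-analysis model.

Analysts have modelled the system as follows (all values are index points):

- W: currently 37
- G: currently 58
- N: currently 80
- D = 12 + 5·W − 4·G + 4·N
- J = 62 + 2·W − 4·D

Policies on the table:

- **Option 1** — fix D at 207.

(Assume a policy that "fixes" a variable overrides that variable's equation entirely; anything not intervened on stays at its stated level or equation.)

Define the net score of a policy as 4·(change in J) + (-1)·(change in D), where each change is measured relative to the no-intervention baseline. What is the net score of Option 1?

1326

Baseline:
  W = 37
  G = 58
  N = 80
  D = 12 + 5·37 − 4·58 + 4·80 = 285
  J = 62 + 2·37 − 4·285 = -1004
Option 1 (D := 207):
  W = 37
  G = 58
  N = 80
  D = 207
  J = 62 + 2·37 − 4·207 = -692
ΔJ = -692 − (-1004) = 312; ΔD = 207 − 285 = -78
Score = 4·312 + (-1)·(-78) = 1326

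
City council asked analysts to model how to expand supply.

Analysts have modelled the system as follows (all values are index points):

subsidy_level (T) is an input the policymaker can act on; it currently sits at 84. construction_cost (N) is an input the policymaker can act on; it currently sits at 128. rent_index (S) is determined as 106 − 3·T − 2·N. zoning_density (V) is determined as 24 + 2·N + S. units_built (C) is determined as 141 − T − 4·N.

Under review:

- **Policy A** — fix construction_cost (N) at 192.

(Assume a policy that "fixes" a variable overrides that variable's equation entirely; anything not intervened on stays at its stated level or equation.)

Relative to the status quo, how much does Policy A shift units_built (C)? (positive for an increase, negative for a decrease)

-256

Baseline:
  T = 84
  N = 128
  C = 141 − 84 − 4·128 = -455
Policy A (N := 192):
  T = 84
  N = 192
  C = 141 − 84 − 4·192 = -711
Change in C: -711 − (-455) = -256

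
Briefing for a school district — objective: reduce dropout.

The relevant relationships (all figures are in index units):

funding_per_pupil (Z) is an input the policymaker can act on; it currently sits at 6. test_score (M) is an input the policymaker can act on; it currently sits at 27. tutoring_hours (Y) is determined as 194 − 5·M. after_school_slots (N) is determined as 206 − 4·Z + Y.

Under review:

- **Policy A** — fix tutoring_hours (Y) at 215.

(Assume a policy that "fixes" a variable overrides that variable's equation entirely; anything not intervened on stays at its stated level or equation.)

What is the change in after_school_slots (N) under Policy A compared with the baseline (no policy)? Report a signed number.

156

Baseline:
  Z = 6
  M = 27
  Y = 194 − 5·27 = 59
  N = 206 − 4·6 + 59 = 241
Policy A (Y := 215):
  Z = 6
  M = 27
  Y = 215
  N = 206 − 4·6 + 215 = 397
Change in N: 397 − 241 = 156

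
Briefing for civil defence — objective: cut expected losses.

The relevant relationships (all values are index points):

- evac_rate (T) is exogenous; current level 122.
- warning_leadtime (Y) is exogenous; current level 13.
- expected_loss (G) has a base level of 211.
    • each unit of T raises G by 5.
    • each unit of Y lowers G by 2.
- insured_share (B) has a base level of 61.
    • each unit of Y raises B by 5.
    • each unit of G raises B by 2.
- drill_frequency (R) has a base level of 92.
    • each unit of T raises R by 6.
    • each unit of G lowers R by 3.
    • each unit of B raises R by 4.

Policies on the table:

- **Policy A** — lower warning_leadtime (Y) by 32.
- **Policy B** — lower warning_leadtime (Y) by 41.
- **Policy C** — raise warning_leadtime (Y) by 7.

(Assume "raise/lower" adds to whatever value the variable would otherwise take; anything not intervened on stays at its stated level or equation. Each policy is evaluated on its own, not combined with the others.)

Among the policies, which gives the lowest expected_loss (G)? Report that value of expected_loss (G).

Policy A (Y − 32):
  T = 122
  Y = 13 − 32 = -19
  G = 211 + 5·122 − 2·(-19) = 859
Policy B (Y − 41):
  T = 122
  Y = 13 − 41 = -28
  G = 211 + 5·122 − 2·(-28) = 877
Policy C (Y + 7):
  T = 122
  Y = 13 + 7 = 20
  G = 211 + 5·122 − 2·20 = 781
Comparing — Policy A: G=859, Policy B: G=877, Policy C: G=781. Lowest is 781 (Policy C).

781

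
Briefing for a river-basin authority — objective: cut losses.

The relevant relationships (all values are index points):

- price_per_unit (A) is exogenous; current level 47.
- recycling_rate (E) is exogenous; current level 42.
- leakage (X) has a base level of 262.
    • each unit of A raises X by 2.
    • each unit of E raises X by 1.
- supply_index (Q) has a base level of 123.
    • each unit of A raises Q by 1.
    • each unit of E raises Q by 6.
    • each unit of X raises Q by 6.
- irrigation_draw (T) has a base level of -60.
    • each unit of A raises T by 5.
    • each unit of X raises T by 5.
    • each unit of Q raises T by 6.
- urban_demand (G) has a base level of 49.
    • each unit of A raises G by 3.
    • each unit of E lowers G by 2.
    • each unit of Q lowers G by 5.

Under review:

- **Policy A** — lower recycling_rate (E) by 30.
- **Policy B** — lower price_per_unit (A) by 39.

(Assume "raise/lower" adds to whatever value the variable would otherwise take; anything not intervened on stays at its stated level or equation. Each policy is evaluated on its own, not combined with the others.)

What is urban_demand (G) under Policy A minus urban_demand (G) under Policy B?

-558

Policy A (E − 30):
  A = 47
  E = 42 − 30 = 12
  X = 262 + 2·47 + 12 = 368
  Q = 123 + 47 + 6·12 + 6·368 = 2450
  G = 49 + 3·47 − 2·12 − 5·2450 = -12084
Policy B (A − 39):
  A = 47 − 39 = 8
  E = 42
  X = 262 + 2·8 + 42 = 320
  Q = 123 + 8 + 6·42 + 6·320 = 2303
  G = 49 + 3·8 − 2·42 − 5·2303 = -11526
G: -12084 − (-11526) = -558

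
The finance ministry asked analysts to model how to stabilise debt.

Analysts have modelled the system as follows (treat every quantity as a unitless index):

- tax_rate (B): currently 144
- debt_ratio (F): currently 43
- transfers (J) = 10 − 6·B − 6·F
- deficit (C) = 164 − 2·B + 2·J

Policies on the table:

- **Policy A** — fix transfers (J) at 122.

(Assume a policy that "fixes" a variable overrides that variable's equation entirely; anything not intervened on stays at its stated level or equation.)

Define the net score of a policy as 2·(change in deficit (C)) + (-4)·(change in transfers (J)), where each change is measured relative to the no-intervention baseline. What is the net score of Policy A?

Baseline:
  B = 144
  F = 43
  J = 10 − 6·144 − 6·43 = -1112
  C = 164 − 2·144 + 2·(-1112) = -2348
Policy A (J := 122):
  B = 144
  F = 43
  J = 122
  C = 164 − 2·144 + 2·122 = 120
ΔC = 120 − (-2348) = 2468; ΔJ = 122 − (-1112) = 1234
Score = 2·2468 + (-4)·1234 = 0

0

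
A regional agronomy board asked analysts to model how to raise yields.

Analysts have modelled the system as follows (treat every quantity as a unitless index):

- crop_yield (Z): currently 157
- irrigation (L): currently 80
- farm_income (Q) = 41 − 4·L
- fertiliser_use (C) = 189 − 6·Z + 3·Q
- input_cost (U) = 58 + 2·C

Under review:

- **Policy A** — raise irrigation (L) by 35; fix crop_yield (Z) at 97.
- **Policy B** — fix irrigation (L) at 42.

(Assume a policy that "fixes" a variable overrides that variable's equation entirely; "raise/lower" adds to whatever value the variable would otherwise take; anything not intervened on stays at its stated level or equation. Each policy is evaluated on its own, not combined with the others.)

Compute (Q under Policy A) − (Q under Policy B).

Policy A (L + 35, Z := 97):
  L = 80 + 35 = 115
  Q = 41 − 4·115 = -419
Policy B (L := 42):
  L = 42
  Q = 41 − 4·42 = -127
Q: -419 − (-127) = -292

-292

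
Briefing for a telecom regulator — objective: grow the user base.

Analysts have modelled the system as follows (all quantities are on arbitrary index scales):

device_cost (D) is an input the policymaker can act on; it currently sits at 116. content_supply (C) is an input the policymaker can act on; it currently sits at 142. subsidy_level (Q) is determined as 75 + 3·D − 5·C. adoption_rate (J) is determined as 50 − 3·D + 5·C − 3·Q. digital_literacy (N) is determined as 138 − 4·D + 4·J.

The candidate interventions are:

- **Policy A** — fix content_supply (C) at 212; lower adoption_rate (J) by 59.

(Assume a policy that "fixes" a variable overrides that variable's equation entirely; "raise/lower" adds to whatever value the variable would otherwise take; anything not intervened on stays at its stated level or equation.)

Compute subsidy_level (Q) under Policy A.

-637

Policy A (C := 212, J − 59):
  D = 116
  C = 212
  Q = 75 + 3·116 − 5·212 = -637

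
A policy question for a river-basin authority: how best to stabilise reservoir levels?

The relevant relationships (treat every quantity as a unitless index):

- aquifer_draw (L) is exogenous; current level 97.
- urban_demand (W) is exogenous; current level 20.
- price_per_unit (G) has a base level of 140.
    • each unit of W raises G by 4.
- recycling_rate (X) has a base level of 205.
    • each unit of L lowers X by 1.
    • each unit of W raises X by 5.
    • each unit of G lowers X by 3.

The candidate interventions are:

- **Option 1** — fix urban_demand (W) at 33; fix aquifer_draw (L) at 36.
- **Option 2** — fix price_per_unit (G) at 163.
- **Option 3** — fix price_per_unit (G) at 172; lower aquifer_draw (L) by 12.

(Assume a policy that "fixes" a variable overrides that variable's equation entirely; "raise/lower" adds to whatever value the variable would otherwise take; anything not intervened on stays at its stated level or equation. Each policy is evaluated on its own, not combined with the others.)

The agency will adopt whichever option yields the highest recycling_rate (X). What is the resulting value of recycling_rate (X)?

-281

Option 1 (W := 33, L := 36):
  L = 36
  W = 33
  G = 140 + 4·33 = 272
  X = 205 − 36 + 5·33 − 3·272 = -482
Option 2 (G := 163):
  L = 97
  W = 20
  G = 163
  X = 205 − 97 + 5·20 − 3·163 = -281
Option 3 (G := 172, L − 12):
  L = 97 − 12 = 85
  W = 20
  G = 172
  X = 205 − 85 + 5·20 − 3·172 = -296
Comparing — Option 1: X=-482, Option 2: X=-281, Option 3: X=-296. Highest is -281 (Option 2).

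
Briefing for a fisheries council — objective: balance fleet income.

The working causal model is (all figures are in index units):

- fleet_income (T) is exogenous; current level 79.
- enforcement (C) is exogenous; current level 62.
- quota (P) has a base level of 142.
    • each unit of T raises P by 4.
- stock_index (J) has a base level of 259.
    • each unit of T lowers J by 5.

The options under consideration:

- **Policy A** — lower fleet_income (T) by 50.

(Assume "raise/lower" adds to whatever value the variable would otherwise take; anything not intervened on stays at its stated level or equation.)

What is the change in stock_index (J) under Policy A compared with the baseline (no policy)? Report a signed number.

250

Baseline:
  T = 79
  J = 259 − 5·79 = -136
Policy A (T − 50):
  T = 79 − 50 = 29
  J = 259 − 5·29 = 114
Change in J: 114 − (-136) = 250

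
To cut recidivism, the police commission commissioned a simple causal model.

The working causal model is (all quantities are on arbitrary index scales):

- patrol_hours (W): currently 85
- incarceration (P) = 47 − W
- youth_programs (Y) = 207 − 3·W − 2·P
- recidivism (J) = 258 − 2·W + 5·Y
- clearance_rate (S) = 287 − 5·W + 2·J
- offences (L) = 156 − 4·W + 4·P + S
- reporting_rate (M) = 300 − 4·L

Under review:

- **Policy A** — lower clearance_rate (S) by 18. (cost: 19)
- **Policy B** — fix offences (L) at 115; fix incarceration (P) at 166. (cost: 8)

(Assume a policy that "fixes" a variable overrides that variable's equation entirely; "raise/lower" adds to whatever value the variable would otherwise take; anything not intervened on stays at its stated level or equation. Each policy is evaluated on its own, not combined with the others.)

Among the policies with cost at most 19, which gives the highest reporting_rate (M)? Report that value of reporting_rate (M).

Policy A (S − 18):
  W = 85
  P = 47 − 85 = -38
  Y = 207 − 3·85 − 2·(-38) = 28
  J = 258 − 2·85 + 5·28 = 228
  S = 287 − 5·85 + 2·228 (−18 from intervention) = 300
  L = 156 − 4·85 + 4·(-38) + 300 = -36
  M = 300 − 4·(-36) = 444
Policy B (L := 115, P := 166):
  W = 85
  P = 166
  Y = 207 − 3·85 − 2·166 = -380
  J = 258 − 2·85 + 5·(-380) = -1812
  S = 287 − 5·85 + 2·(-1812) = -3762
  L = 115
  M = 300 − 4·115 = -160
Comparing — Policy A: M=444, Policy B: M=-160. Highest is 444 (Policy A).

444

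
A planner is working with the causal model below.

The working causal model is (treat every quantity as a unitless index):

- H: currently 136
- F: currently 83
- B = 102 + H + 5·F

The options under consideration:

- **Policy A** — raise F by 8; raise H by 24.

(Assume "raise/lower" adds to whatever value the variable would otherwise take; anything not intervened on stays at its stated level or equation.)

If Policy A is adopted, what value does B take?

Policy A (F + 8, H + 24):
  H = 136 + 24 = 160
  F = 83 + 8 = 91
  B = 102 + 160 + 5·91 = 717

717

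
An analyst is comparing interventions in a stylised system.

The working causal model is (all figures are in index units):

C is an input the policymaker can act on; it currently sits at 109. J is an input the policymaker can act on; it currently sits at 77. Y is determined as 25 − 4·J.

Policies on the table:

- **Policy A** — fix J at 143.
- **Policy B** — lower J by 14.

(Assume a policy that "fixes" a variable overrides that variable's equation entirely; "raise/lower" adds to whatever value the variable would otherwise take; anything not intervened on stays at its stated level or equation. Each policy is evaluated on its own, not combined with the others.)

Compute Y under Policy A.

-547

Policy A (J := 143):
  J = 143
  Y = 25 − 4·143 = -547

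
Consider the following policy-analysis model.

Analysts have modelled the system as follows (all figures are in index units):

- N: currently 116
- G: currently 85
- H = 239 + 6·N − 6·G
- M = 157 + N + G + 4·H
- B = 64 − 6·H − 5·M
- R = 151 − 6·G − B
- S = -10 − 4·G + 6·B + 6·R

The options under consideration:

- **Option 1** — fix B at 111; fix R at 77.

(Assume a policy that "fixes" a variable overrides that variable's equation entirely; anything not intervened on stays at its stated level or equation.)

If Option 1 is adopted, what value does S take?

778

Option 1 (B := 111, R := 77):
  N = 116
  G = 85
  H = 239 + 6·116 − 6·85 = 425
  M = 157 + 116 + 85 + 4·425 = 2058
  B = 111
  R = 77
  S = -10 − 4·85 + 6·111 + 6·77 = 778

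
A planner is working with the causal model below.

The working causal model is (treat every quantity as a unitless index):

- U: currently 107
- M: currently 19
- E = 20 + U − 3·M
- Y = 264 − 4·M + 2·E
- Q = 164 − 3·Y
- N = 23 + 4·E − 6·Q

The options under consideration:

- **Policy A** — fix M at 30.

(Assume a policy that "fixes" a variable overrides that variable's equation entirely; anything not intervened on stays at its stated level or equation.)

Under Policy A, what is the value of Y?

218

Policy A (M := 30):
  U = 107
  M = 30
  E = 20 + 107 − 3·30 = 37
  Y = 264 − 4·30 + 2·37 = 218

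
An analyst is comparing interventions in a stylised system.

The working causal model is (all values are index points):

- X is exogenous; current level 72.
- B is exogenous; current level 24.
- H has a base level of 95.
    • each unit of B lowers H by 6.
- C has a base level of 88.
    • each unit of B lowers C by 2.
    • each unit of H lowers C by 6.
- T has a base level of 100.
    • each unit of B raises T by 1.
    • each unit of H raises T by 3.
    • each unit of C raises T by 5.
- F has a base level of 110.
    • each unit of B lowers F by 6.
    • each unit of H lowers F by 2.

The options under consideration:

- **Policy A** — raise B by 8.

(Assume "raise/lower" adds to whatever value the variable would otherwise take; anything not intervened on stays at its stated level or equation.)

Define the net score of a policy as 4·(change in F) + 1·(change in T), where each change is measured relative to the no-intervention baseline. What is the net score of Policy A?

Baseline:
  B = 24
  H = 95 − 6·24 = -49
  C = 88 − 2·24 − 6·(-49) = 334
  T = 100 + 24 + 3·(-49) + 5·334 = 1647
  F = 110 − 6·24 − 2·(-49) = 64
Policy A (B + 8):
  B = 24 + 8 = 32
  H = 95 − 6·32 = -97
  C = 88 − 2·32 − 6·(-97) = 606
  T = 100 + 32 + 3·(-97) + 5·606 = 2871
  F = 110 − 6·32 − 2·(-97) = 112
ΔF = 112 − 64 = 48; ΔT = 2871 − 1647 = 1224
Score = 4·48 + 1·1224 = 1416

1416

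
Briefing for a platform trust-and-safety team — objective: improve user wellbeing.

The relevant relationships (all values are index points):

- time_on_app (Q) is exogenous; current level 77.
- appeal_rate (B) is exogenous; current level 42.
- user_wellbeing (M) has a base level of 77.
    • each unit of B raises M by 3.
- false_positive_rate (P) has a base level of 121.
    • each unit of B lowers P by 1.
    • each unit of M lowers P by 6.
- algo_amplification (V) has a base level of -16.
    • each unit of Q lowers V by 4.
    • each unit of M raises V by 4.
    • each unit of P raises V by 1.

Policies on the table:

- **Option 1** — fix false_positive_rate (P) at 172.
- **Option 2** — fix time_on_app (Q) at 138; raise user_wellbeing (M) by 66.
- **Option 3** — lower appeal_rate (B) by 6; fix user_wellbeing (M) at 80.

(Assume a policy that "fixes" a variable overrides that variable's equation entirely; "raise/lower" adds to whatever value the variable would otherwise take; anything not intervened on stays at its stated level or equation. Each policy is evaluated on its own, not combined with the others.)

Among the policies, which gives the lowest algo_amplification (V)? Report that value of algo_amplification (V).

Option 1 (P := 172):
  Q = 77
  B = 42
  M = 77 + 3·42 = 203
  P = 172
  V = -16 − 4·77 + 4·203 + 172 = 660
Option 2 (Q := 138, M + 66):
  Q = 138
  B = 42
  M = 77 + 3·42 (+66 from intervention) = 269
  P = 121 − 42 − 6·269 = -1535
  V = -16 − 4·138 + 4·269 + (-1535) = -1027
Option 3 (B − 6, M := 80):
  Q = 77
  B = 42 − 6 = 36
  M = 80
  P = 121 − 36 − 6·80 = -395
  V = -16 − 4·77 + 4·80 + (-395) = -399
Comparing — Option 1: V=660, Option 2: V=-1027, Option 3: V=-399. Lowest is -1027 (Option 2).

-1027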